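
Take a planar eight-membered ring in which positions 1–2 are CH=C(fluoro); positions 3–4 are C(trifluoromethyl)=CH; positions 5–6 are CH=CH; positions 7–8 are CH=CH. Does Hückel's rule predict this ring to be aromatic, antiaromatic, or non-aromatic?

All ring atoms are sp² and supply a p orbital to the ring (each doubly-bonded ring atom is sp² with one p-orbital electron); the conjugation is uninterrupted.
Tallying contributions gives 4 × 2 = 8 from the 4 double-bond units.
8 = 4(2); a planar, fully conjugated 4n system is antiaromatic.

Antiaromatic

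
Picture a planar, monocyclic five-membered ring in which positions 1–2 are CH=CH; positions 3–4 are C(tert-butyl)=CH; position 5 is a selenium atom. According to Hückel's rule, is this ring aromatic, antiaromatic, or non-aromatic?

Check conjugation: the double-bond atoms are sp², each contributing one p electron; the selenium donates one lone pair from its p orbital — every position has a p orbital, so the cyclic π system is continuous.
Tallying contributions gives 2 × 2 = 4 from the double-bond units + 2 from the Se atom = 6.
That gives a 4n+2 count (6, n = 1).

Aromatic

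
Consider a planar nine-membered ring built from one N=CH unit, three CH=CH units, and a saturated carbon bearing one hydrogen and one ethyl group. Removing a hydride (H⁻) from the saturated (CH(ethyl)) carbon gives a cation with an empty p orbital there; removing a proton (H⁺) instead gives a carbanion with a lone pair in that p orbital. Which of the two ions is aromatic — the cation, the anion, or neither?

In either ion the ring is fully conjugated: every atom, including the new sp² carbon, supplies a p orbital.
Cation: 4 × 2 + 0 = 8 π electrons → 4(2), antiaromatic.
Anion: 4 × 2 + 2 = 10 π electrons → 4(2)+2, aromatic.

The anion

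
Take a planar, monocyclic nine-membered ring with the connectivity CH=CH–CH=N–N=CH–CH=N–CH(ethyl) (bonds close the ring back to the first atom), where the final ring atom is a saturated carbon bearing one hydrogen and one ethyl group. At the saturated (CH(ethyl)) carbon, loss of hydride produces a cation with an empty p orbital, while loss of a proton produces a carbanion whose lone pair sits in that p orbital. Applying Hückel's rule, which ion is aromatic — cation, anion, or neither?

The anion

Both ions have a continuous loop of p orbitals — each ring atom is sp².
Cation: 4 × 2 + 0 = 8 π electrons → 4(2), antiaromatic.
Anion: 4 × 2 + 2 = 10 π electrons → 4(2)+2, aromatic.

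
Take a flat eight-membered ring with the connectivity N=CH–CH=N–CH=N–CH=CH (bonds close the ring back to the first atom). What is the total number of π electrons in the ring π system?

Check conjugation: every atom in a ring double bond is sp² and brings one electron to the p orbital; each sp² =N– keeps its lone pair in-plane and puts one electron into the π system — every position has a p orbital, so the cyclic π system is continuous.
Counting π electrons: 4 × 2 = 8 from the 4 double-bond units.

8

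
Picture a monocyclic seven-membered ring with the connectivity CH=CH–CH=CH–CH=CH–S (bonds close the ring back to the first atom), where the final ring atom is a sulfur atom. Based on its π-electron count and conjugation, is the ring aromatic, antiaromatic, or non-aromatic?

Antiaromatic

Every ring atom contributes a p orbital perpendicular to the ring (every atom in a ring double bond is sp² and brings one electron to the p orbital; the sulfur donates one lone pair from its p orbital), so the π system is cyclic and fully conjugated.
Tallying contributions gives 3 × 2 = 6 from the double-bond units + 2 from the S atom = 8.
8 is a 4n count (n = 2), so the planar conjugated ring is antiaromatic.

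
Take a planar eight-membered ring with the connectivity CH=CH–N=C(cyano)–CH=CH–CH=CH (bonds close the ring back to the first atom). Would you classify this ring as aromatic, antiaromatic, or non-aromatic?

Antiaromatic

All ring atoms are sp² and supply a p orbital to the ring (each doubly-bonded ring atom is sp² with one p-orbital electron; each sp² =N– keeps its lone pair in-plane and puts one electron into the π system); the conjugation is uninterrupted.
Tallying contributions gives 4 × 2 = 8 from the 4 double-bond units.
With 8 = 4·2 π electrons, Hückel's rule classifies the planar ring as antiaromatic.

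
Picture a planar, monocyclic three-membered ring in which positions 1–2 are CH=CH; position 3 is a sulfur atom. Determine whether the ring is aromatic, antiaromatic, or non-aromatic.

Antiaromatic

The p orbitals form a continuous loop: every atom in a ring double bond is sp² and brings one electron to the p orbital; the sulfur donates one lone pair from its p orbital. The ring is fully conjugated.
Counting π electrons: 1 × 2 = 2 from the double-bond unit + 2 from the S atom = 4.
A 4n π count (4, n = 1) in a planar conjugated ring means antiaromatic.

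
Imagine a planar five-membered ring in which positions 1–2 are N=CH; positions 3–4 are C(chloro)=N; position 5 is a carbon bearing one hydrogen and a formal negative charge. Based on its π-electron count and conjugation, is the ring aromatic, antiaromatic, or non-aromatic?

Aromatic

Every ring atom contributes a p orbital perpendicular to the ring (every atom in a ring double bond is sp² and brings one electron to the p orbital; each =N– nitrogen is pyridine-type (lone pair in the sp² plane, one electron in the p orbital); the carbanion's lone pair occupies the p orbital), so the π system is cyclic and fully conjugated.
Tallying contributions gives 2 × 2 = 4 from the double-bond units + 2 from the CH(-) atom = 6.
That gives a 4n+2 count (6, n = 1).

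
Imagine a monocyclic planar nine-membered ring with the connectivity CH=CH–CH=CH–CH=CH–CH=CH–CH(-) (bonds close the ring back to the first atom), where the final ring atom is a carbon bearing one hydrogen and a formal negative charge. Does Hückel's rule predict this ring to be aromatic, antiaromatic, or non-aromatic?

All ring atoms are sp² and supply a p orbital to the ring (each doubly-bonded ring atom is sp² with one p-orbital electron; the carbanion's lone pair occupies the p orbital); the conjugation is uninterrupted.
Adding the contributions, 4 × 2 = 8 from the double-bond units + 2 from the CH(-) atom = 10.
Since 10 = 4·2 + 2, the ring meets the 4n+2 criterion.

Aromatic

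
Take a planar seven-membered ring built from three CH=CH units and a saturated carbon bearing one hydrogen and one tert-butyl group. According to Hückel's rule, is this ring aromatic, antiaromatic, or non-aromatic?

Non-aromatic

At the CH(tert-butyl) position, that saturated carbon is sp³ and has no p orbital in the ring π system; the ring's p-orbital overlap is broken there.
Broken conjugation rules out both aromaticity and antiaromaticity.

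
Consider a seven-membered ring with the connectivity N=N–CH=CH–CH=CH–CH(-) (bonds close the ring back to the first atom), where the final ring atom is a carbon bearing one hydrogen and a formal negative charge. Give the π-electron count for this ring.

8

Check conjugation: the double-bond atoms are sp², each contributing one p electron; each sp² =N– keeps its lone pair in-plane and puts one electron into the π system; the carbanion's lone pair occupies the p orbital — every position has a p orbital, so the cyclic π system is continuous.
Tallying contributions gives 3 × 2 = 6 from the double-bond units + 2 from the CH(-) atom = 8.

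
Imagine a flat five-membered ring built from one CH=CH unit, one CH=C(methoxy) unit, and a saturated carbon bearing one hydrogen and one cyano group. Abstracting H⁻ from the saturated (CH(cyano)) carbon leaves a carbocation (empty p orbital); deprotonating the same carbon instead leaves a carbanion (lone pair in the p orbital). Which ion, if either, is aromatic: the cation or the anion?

The anion

Both ions have a continuous loop of p orbitals — each ring atom is sp².
Cation: 2 × 2 + 0 = 4 π electrons → 4(1), antiaromatic.
Anion: 2 × 2 + 2 = 6 π electrons → 4(1)+2, aromatic.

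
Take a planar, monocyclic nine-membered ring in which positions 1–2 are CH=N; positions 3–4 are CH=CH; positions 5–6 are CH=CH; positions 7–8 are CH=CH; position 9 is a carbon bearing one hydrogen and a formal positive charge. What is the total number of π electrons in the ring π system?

8

Every ring atom contributes a p orbital perpendicular to the ring (each doubly-bonded ring atom is sp² with one p-orbital electron; each sp² =N– keeps its lone pair in-plane and puts one electron into the π system; the carbocation has an empty p orbital), so the π system is cyclic and fully conjugated.
Tallying contributions gives 4 × 2 = 8 from the double-bond units + 0 from the CH(+) atom = 8.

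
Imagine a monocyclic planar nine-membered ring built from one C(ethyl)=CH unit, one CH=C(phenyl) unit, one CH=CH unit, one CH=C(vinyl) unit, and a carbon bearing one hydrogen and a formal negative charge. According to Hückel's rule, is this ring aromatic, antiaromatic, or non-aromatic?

Aromatic

Check conjugation: the double-bond atoms are sp², each contributing one p electron; the carbanion's lone pair occupies the p orbital — every position has a p orbital, so the cyclic π system is continuous.
Counting π electrons: 4 × 2 = 8 from the double-bond units + 2 from the CH(-) atom = 10.
That gives a 4n+2 count (10, n = 2).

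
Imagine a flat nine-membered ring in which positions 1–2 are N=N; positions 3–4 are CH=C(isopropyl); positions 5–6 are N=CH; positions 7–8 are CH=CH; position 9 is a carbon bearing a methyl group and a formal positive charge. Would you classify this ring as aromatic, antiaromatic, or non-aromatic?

All ring atoms are sp² and supply a p orbital to the ring (each doubly-bonded ring atom is sp² with one p-orbital electron; each sp² =N– keeps its lone pair in-plane and puts one electron into the π system; the carbocation has an empty p orbital); the conjugation is uninterrupted.
Counting π electrons: 4 × 2 = 8 from the double-bond units + 0 from the C(methyl)(+) atom = 8.
8 = 4(2); a planar, fully conjugated 4n system is antiaromatic.

Antiaromatic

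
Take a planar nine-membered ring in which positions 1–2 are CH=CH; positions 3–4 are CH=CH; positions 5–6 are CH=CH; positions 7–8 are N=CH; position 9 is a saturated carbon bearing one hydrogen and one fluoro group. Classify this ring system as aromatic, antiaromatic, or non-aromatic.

Non-aromatic

At the CH(fluoro) position, that saturated carbon is sp³ and has no p orbital in the ring π system; the ring's p-orbital overlap is broken there.
Hückel's rule only applies to fully conjugated rings, so this one is simply non-aromatic.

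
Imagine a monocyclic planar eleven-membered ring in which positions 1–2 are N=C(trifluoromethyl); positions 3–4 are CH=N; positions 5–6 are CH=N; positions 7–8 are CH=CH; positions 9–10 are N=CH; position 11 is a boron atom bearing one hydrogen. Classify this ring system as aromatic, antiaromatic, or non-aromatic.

Aromatic

Check conjugation: every atom in a ring double bond is sp² and brings one electron to the p orbital; each sp² =N– keeps its lone pair in-plane and puts one electron into the π system; the boron has an empty p orbital — every position has a p orbital, so the cyclic π system is continuous.
π-electron count: 5 × 2 = 10 from the double-bond units + 0 from the BH atom = 10.
Since 10 = 4·2 + 2, the ring meets the 4n+2 criterion.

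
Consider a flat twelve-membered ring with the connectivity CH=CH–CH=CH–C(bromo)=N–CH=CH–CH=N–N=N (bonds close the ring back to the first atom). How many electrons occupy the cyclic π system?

The p orbitals form a continuous loop: the double-bond atoms are sp², each contributing one p electron; each sp² =N– keeps its lone pair in-plane and puts one electron into the π system. The ring is fully conjugated.
π-electron count: 6 × 2 = 12 from the 6 double-bond units.

12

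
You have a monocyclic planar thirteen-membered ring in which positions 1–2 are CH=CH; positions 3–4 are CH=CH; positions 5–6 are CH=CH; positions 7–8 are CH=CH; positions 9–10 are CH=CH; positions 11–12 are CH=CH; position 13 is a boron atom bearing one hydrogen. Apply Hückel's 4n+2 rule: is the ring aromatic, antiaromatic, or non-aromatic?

Antiaromatic

The p orbitals form a continuous loop: each doubly-bonded ring atom is sp² with one p-orbital electron; the boron has an empty p orbital. The ring is fully conjugated.
Tallying contributions gives 6 × 2 = 12 from the double-bond units + 0 from the BH atom = 12.
12 = 4(3); a planar, fully conjugated 4n system is antiaromatic.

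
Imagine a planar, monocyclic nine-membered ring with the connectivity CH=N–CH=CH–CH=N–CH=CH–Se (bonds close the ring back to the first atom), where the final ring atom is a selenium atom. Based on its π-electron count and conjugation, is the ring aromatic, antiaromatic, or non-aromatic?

Aromatic

All ring atoms are sp² and supply a p orbital to the ring (every atom in a ring double bond is sp² and brings one electron to the p orbital; each =N– nitrogen is pyridine-type (lone pair in the sp² plane, one electron in the p orbital); the selenium donates one lone pair from its p orbital); the conjugation is uninterrupted.
Adding the contributions, 4 × 2 = 8 from the double-bond units + 2 from the Se atom = 10.
Since 10 = 4·2 + 2, the ring meets the 4n+2 criterion.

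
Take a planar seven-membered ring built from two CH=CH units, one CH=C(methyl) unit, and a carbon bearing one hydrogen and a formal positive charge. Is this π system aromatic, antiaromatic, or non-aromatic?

Aromatic

Check conjugation: the double-bond atoms are sp², each contributing one p electron; the carbocation has an empty p orbital — every position has a p orbital, so the cyclic π system is continuous.
Tallying contributions gives 3 × 2 = 6 from the double-bond units + 0 from the CH(+) atom = 6.
6 = 4(1) + 2, which satisfies Hückel's 4n+2 rule.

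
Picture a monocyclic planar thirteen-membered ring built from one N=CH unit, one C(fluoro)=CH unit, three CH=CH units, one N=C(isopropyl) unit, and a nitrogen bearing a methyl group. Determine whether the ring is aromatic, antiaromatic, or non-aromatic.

Aromatic

All ring atoms are sp² and supply a p orbital to the ring (each doubly-bonded ring atom is sp² with one p-orbital electron; each =N– nitrogen is pyridine-type (lone pair in the sp² plane, one electron in the p orbital); the pyrrole-type nitrogen donates its lone pair from the p orbital); the conjugation is uninterrupted.
Adding the contributions, 6 × 2 = 12 from the double-bond units + 2 from the N(methyl) atom = 14.
14 = 4(3) + 2, which satisfies Hückel's 4n+2 rule.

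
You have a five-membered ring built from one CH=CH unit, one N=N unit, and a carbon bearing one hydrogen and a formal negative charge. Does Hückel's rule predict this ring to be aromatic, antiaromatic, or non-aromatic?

Aromatic

Check conjugation: every atom in a ring double bond is sp² and brings one electron to the p orbital; each sp² =N– keeps its lone pair in-plane and puts one electron into the π system; the carbanion's lone pair occupies the p orbital — every position has a p orbital, so the cyclic π system is continuous.
Adding the contributions, 2 × 2 = 4 from the double-bond units + 2 from the CH(-) atom = 6.
With 6 π electrons (n = 1), the Hückel 4n+2 condition holds.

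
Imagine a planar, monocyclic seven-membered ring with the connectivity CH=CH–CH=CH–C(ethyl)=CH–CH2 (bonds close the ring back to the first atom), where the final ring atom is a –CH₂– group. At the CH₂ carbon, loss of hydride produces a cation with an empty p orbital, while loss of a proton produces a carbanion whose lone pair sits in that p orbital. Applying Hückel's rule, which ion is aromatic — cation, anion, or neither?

In either ion the ring is fully conjugated: every atom, including the new sp² carbon, supplies a p orbital.
Cation: 3 × 2 + 0 = 6 π electrons → 4(1)+2, aromatic.
Anion: 3 × 2 + 2 = 8 π electrons → 4(2), antiaromatic.

The cation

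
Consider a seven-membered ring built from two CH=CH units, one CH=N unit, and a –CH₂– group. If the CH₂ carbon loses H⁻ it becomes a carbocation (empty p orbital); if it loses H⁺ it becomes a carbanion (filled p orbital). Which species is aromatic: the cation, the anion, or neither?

The cation

In either ion the ring is fully conjugated: every atom, including the new sp² carbon, supplies a p orbital.
Cation: 3 × 2 + 0 = 6 π electrons → 4(1)+2, aromatic.
Anion: 3 × 2 + 2 = 8 π electrons → 4(2), antiaromatic.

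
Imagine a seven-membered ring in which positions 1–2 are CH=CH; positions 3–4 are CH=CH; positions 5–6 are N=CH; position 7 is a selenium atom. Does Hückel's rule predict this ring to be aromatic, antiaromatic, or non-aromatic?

Every ring atom contributes a p orbital perpendicular to the ring (the double-bond atoms are sp², each contributing one p electron; the doubly-bonded nitrogens are pyridine-type — their lone pairs lie in the ring plane, leaving one electron in the p orbital; the selenium donates one lone pair from its p orbital), so the π system is cyclic and fully conjugated.
Adding the contributions, 3 × 2 = 6 from the double-bond units + 2 from the Se atom = 8.
With 8 = 4·2 π electrons, Hückel's rule classifies the planar ring as antiaromatic.

Antiaromatic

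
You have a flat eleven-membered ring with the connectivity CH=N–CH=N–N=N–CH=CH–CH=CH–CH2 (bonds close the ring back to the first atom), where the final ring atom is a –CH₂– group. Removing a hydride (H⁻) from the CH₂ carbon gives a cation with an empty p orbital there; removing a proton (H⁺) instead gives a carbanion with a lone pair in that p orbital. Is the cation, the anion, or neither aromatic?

Both ions have a continuous loop of p orbitals — each ring atom is sp².
Cation: 5 × 2 + 0 = 10 π electrons → 4(2)+2, aromatic.
Anion: 5 × 2 + 2 = 12 π electrons → 4(3), antiaromatic.

The cation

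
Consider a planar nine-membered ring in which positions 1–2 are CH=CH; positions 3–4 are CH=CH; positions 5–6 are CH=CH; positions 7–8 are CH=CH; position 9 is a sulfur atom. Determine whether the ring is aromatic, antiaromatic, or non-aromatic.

Aromatic

Every ring atom contributes a p orbital perpendicular to the ring (each doubly-bonded ring atom is sp² with one p-orbital electron; the sulfur donates one lone pair from its p orbital), so the π system is cyclic and fully conjugated.
Adding the contributions, 4 × 2 = 8 from the double-bond units + 2 from the S atom = 10.
10 = 4(2) + 2, which satisfies Hückel's 4n+2 rule.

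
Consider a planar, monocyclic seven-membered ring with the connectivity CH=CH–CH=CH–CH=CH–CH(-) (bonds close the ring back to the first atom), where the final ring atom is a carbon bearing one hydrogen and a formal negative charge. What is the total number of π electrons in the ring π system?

All ring atoms are sp² and supply a p orbital to the ring (every atom in a ring double bond is sp² and brings one electron to the p orbital; the carbanion's lone pair occupies the p orbital); the conjugation is uninterrupted.
Counting π electrons: 3 × 2 = 6 from the double-bond units + 2 from the CH(-) atom = 8.
This is the cycloheptatrienyl anion.

8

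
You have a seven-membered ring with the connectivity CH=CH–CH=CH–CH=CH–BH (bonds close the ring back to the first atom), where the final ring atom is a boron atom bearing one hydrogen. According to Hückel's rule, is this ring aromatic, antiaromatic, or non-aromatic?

Aromatic

All ring atoms are sp² and supply a p orbital to the ring (every atom in a ring double bond is sp² and brings one electron to the p orbital; the boron has an empty p orbital); the conjugation is uninterrupted.
Counting π electrons: 3 × 2 = 6 from the double-bond units + 0 from the BH atom = 6.
Since 6 = 4·1 + 2, the ring meets the 4n+2 criterion.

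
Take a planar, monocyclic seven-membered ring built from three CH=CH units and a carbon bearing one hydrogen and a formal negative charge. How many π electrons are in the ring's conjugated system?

8

The p orbitals form a continuous loop: the double-bond atoms are sp², each contributing one p electron; the carbanion's lone pair occupies the p orbital. The ring is fully conjugated.
Adding the contributions, 3 × 2 = 6 from the double-bond units + 2 from the CH(-) atom = 8.
(The species described is the cycloheptatrienyl anion.)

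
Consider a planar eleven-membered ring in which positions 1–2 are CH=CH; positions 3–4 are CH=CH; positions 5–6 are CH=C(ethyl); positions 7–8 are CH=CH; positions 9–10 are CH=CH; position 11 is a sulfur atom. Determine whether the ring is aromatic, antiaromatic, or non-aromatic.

Antiaromatic

Check conjugation: each doubly-bonded ring atom is sp² with one p-orbital electron; the sulfur donates one lone pair from its p orbital — every position has a p orbital, so the cyclic π system is continuous.
Counting π electrons: 5 × 2 = 10 from the double-bond units + 2 from the S atom = 12.
A 4n π count (12, n = 3) in a planar conjugated ring means antiaromatic.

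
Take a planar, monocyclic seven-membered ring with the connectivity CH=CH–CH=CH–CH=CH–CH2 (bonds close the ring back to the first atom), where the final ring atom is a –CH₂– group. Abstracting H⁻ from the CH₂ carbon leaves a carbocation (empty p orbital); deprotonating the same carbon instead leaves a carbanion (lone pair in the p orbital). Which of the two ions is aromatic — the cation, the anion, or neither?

In both ions every ring atom is sp² and contributes a p orbital, so both rings are fully conjugated.
Cation: 3 × 2 + 0 = 6 π electrons → 4(1)+2, aromatic.
Anion: 3 × 2 + 2 = 8 π electrons → 4(2), antiaromatic.

The cation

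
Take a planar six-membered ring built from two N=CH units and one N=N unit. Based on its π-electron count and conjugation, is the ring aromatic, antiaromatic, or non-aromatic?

Aromatic

Check conjugation: every atom in a ring double bond is sp² and brings one electron to the p orbital; each =N– nitrogen is pyridine-type (lone pair in the sp² plane, one electron in the p orbital) — every position has a p orbital, so the cyclic π system is continuous.
Adding the contributions, 3 × 2 = 6 from the 3 double-bond units.
Since 6 = 4·1 + 2, the ring meets the 4n+2 criterion.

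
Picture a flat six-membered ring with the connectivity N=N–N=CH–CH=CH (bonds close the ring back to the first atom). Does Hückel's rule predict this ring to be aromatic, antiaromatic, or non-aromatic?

Check conjugation: every atom in a ring double bond is sp² and brings one electron to the p orbital; the doubly-bonded nitrogens are pyridine-type — their lone pairs lie in the ring plane, leaving one electron in the p orbital — every position has a p orbital, so the cyclic π system is continuous.
Tallying contributions gives 3 × 2 = 6 from the 3 double-bond units.
Since 6 = 4·1 + 2, the ring meets the 4n+2 criterion.

Aromatic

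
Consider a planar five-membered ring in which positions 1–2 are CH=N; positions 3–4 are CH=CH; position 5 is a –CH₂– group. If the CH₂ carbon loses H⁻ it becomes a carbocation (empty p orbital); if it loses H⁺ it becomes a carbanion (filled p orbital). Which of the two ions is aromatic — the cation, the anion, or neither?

In both ions every ring atom is sp² and contributes a p orbital, so both rings are fully conjugated.
Cation: 2 × 2 + 0 = 4 π electrons → 4(1), antiaromatic.
Anion: 2 × 2 + 2 = 6 π electrons → 4(1)+2, aromatic.

The anion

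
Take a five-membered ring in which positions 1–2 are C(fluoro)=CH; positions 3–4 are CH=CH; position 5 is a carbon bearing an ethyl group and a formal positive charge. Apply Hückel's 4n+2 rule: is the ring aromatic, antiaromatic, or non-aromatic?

Every ring atom contributes a p orbital perpendicular to the ring (the double-bond atoms are sp², each contributing one p electron; the carbocation has an empty p orbital), so the π system is cyclic and fully conjugated.
Adding the contributions, 2 × 2 = 4 from the double-bond units + 0 from the C(ethyl)(+) atom = 4.
4 = 4(1); a planar, fully conjugated 4n system is antiaromatic.

Antiaromatic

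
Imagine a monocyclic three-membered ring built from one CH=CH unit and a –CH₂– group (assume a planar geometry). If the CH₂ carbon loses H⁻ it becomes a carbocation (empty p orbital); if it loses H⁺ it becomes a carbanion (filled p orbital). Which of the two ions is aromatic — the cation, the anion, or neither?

The cation

In either ion the ring is fully conjugated: every atom, including the new sp² carbon, supplies a p orbital.
Cation: 1 × 2 + 0 = 2 π electrons → 4(0)+2, aromatic.
Anion: 1 × 2 + 2 = 4 π electrons → 4(1), antiaromatic.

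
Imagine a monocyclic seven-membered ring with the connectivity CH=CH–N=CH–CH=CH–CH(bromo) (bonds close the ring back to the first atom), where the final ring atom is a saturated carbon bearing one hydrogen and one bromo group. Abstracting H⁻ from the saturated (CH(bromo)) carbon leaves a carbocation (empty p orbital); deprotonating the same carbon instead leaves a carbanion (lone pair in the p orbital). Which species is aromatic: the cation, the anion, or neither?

The cation

In either ion the ring is fully conjugated: every atom, including the new sp² carbon, supplies a p orbital.
Cation: 3 × 2 + 0 = 6 π electrons → 4(1)+2, aromatic.
Anion: 3 × 2 + 2 = 8 π electrons → 4(2), antiaromatic.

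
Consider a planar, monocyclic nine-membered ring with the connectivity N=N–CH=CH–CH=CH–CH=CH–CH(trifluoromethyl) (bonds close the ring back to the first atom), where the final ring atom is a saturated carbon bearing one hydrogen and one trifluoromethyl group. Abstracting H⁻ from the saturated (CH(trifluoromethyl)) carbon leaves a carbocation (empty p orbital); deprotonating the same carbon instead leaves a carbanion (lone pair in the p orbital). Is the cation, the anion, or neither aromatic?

In either ion the ring is fully conjugated: every atom, including the new sp² carbon, supplies a p orbital.
Cation: 4 × 2 + 0 = 8 π electrons → 4(2), antiaromatic.
Anion: 4 × 2 + 2 = 10 π electrons → 4(2)+2, aromatic.

The anion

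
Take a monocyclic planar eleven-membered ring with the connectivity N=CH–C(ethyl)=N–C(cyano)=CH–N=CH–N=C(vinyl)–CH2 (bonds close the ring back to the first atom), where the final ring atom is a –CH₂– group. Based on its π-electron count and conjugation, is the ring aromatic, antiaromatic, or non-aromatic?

The CH2 carbon is saturated: the tetrahedral CH₂ carbon is sp³ and has no p orbital in the ring π system. Conjugation is not continuous around the ring.
Without a continuous loop of overlapping p orbitals the Hückel electron count never comes into play.

Non-aromatic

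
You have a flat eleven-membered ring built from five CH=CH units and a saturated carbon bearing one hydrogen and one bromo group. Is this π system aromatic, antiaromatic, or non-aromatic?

Non-aromatic

Because that saturated carbon is sp³ and has no p orbital in the ring π system at the CH(bromo) position, the π system cannot extend all the way around the ring.
Hückel's rule only applies to fully conjugated rings, so this one is simply non-aromatic.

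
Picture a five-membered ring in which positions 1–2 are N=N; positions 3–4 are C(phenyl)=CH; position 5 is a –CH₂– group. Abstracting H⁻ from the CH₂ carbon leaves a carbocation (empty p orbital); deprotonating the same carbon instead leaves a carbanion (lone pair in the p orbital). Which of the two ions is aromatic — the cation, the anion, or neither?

The anion

In both ions every ring atom is sp² and contributes a p orbital, so both rings are fully conjugated.
Cation: 2 × 2 + 0 = 4 π electrons → 4(1), antiaromatic.
Anion: 2 × 2 + 2 = 6 π electrons → 4(1)+2, aromatic.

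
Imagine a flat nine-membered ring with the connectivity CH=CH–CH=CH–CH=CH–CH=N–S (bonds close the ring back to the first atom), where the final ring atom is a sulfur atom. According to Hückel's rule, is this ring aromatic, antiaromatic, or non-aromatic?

Check conjugation: every atom in a ring double bond is sp² and brings one electron to the p orbital; the doubly-bonded nitrogens are pyridine-type — their lone pairs lie in the ring plane, leaving one electron in the p orbital; the sulfur donates one lone pair from its p orbital — every position has a p orbital, so the cyclic π system is continuous.
Counting π electrons: 4 × 2 = 8 from the double-bond units + 2 from the S atom = 10.
Since 10 = 4·2 + 2, the ring meets the 4n+2 criterion.

Aromatic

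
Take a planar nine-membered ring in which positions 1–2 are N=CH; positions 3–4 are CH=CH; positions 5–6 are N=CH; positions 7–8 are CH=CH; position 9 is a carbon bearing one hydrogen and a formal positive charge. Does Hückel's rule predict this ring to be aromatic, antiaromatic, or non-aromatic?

All ring atoms are sp² and supply a p orbital to the ring (each doubly-bonded ring atom is sp² with one p-orbital electron; each =N– nitrogen is pyridine-type (lone pair in the sp² plane, one electron in the p orbital); the carbocation has an empty p orbital); the conjugation is uninterrupted.
Adding the contributions, 4 × 2 = 8 from the double-bond units + 0 from the CH(+) atom = 8.
With 8 = 4·2 π electrons, Hückel's rule classifies the planar ring as antiaromatic.

Antiaromatic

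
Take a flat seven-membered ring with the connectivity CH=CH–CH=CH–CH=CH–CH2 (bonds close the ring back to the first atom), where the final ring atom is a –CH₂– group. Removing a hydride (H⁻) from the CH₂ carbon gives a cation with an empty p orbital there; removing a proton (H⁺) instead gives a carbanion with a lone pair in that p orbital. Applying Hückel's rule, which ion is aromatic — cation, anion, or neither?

The cation

In either ion the ring is fully conjugated: every atom, including the new sp² carbon, supplies a p orbital.
Cation: 3 × 2 + 0 = 6 π electrons → 4(1)+2, aromatic.
Anion: 3 × 2 + 2 = 8 π electrons → 4(2), antiaromatic.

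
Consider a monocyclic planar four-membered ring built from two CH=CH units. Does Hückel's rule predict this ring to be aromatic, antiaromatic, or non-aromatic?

Every ring atom contributes a p orbital perpendicular to the ring (every atom in a ring double bond is sp² and brings one electron to the p orbital), so the π system is cyclic and fully conjugated.
Counting π electrons: 2 × 2 = 4 from the 2 double-bond units.
4 is a 4n count (n = 1), so the planar conjugated ring is antiaromatic.
(The species described is cyclobutadiene.)

Antiaromatic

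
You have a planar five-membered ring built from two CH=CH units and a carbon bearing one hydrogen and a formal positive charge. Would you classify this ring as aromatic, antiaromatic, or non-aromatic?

Antiaromatic

Check conjugation: the double-bond atoms are sp², each contributing one p electron; the carbocation has an empty p orbital — every position has a p orbital, so the cyclic π system is continuous.
Counting π electrons: 2 × 2 = 4 from the double-bond units + 0 from the CH(+) atom = 4.
With 4 = 4·1 π electrons, Hückel's rule classifies the planar ring as antiaromatic.
(The species described is the cyclopentadienyl cation.)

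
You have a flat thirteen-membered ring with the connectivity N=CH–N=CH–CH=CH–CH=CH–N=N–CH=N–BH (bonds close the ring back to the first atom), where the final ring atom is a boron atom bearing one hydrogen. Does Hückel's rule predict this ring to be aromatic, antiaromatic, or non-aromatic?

Antiaromatic

Every ring atom contributes a p orbital perpendicular to the ring (each doubly-bonded ring atom is sp² with one p-orbital electron; each =N– nitrogen is pyridine-type (lone pair in the sp² plane, one electron in the p orbital); the boron has an empty p orbital), so the π system is cyclic and fully conjugated.
Tallying contributions gives 6 × 2 = 12 from the double-bond units + 0 from the BH atom = 12.
With 12 = 4·3 π electrons, Hückel's rule classifies the planar ring as antiaromatic.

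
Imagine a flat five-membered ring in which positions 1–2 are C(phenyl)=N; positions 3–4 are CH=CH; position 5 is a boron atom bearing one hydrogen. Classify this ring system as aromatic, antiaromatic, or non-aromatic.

Antiaromatic

All ring atoms are sp² and supply a p orbital to the ring (every atom in a ring double bond is sp² and brings one electron to the p orbital; the doubly-bonded nitrogens are pyridine-type — their lone pairs lie in the ring plane, leaving one electron in the p orbital; the boron has an empty p orbital); the conjugation is uninterrupted.
Tallying contributions gives 2 × 2 = 4 from the double-bond units + 0 from the BH atom = 4.
With 4 = 4·1 π electrons, Hückel's rule classifies the planar ring as antiaromatic.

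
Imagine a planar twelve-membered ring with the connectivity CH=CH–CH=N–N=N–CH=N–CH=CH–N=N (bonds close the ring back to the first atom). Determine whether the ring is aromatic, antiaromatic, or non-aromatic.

Check conjugation: every atom in a ring double bond is sp² and brings one electron to the p orbital; each =N– nitrogen is pyridine-type (lone pair in the sp² plane, one electron in the p orbital) — every position has a p orbital, so the cyclic π system is continuous.
Adding the contributions, 6 × 2 = 12 from the 6 double-bond units.
A 4n π count (12, n = 3) in a planar conjugated ring means antiaromatic.

Antiaromatic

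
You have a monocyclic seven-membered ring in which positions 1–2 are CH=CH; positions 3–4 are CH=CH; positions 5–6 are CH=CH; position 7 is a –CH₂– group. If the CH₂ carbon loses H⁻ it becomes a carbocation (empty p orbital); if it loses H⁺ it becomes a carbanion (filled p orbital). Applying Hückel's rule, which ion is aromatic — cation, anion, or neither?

The cation

Once that carbon is sp², every ring atom has a p orbital and both ions are fully conjugated.
Cation: 3 × 2 + 0 = 6 π electrons → 4(1)+2, aromatic.
Anion: 3 × 2 + 2 = 8 π electrons → 4(2), antiaromatic.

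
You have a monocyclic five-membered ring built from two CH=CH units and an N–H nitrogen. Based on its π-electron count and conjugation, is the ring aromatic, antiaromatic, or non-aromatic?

Aromatic

Every ring atom contributes a p orbital perpendicular to the ring (every atom in a ring double bond is sp² and brings one electron to the p orbital; the pyrrole-type nitrogen donates its lone pair from the p orbital), so the π system is cyclic and fully conjugated.
Adding the contributions, 2 × 2 = 4 from the double-bond units + 2 from the NH atom = 6.
6 = 4(1) + 2, which satisfies Hückel's 4n+2 rule.
(The species described is pyrrole.)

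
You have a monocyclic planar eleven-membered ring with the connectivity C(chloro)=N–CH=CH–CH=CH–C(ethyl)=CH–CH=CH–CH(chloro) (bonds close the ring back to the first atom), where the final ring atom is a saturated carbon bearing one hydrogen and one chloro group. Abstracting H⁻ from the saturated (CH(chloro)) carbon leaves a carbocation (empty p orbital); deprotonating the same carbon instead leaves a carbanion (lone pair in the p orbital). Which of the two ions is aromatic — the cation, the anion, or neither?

Both ions have a continuous loop of p orbitals — each ring atom is sp².
Cation: 5 × 2 + 0 = 10 π electrons → 4(2)+2, aromatic.
Anion: 5 × 2 + 2 = 12 π electrons → 4(3), antiaromatic.

The cation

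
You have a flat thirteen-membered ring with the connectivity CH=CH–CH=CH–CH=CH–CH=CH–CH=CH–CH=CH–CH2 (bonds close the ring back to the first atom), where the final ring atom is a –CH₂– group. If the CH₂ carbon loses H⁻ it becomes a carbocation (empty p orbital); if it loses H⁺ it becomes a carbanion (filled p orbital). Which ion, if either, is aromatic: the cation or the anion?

The anion

Once that carbon is sp², every ring atom has a p orbital and both ions are fully conjugated.
Cation: 6 × 2 + 0 = 12 π electrons → 4(3), antiaromatic.
Anion: 6 × 2 + 2 = 14 π electrons → 4(3)+2, aromatic.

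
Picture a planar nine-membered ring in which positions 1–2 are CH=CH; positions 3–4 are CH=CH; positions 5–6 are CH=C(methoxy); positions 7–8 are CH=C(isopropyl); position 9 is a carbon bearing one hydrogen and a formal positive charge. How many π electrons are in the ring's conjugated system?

8

The p orbitals form a continuous loop: every atom in a ring double bond is sp² and brings one electron to the p orbital; the carbocation has an empty p orbital. The ring is fully conjugated.
Tallying contributions gives 4 × 2 = 8 from the double-bond units + 0 from the CH(+) atom = 8.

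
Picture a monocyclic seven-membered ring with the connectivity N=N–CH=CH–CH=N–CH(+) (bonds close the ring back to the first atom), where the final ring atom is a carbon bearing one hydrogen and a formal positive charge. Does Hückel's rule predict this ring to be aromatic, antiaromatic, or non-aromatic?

Every ring atom contributes a p orbital perpendicular to the ring (the double-bond atoms are sp², each contributing one p electron; each =N– nitrogen is pyridine-type (lone pair in the sp² plane, one electron in the p orbital); the carbocation has an empty p orbital), so the π system is cyclic and fully conjugated.
π-electron count: 3 × 2 = 6 from the double-bond units + 0 from the CH(+) atom = 6.
Since 6 = 4·1 + 2, the ring meets the 4n+2 criterion.

Aromatic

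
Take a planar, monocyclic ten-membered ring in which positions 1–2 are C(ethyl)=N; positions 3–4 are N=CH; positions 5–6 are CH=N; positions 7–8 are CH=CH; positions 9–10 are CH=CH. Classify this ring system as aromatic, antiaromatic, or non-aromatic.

Aromatic

Check conjugation: every atom in a ring double bond is sp² and brings one electron to the p orbital; each =N– nitrogen is pyridine-type (lone pair in the sp² plane, one electron in the p orbital) — every position has a p orbital, so the cyclic π system is continuous.
Tallying contributions gives 5 × 2 = 10 from the 5 double-bond units.
That gives a 4n+2 count (10, n = 2).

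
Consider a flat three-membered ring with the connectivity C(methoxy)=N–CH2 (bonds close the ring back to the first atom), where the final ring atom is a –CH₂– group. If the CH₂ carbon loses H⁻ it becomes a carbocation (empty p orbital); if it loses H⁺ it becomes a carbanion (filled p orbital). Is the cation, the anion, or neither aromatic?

The cation

In either ion the ring is fully conjugated: every atom, including the new sp² carbon, supplies a p orbital.
Cation: 1 × 2 + 0 = 2 π electrons → 4(0)+2, aromatic.
Anion: 1 × 2 + 2 = 4 π electrons → 4(1), antiaromatic.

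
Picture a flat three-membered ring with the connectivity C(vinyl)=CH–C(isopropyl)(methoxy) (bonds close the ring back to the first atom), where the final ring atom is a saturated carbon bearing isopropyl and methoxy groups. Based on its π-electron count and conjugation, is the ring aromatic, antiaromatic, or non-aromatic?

Non-aromatic

The C(isopropyl)(methoxy) position has four σ bonds — that saturated carbon is sp³ and has no p orbital in the ring π system — so the cyclic conjugation is interrupted.
Broken conjugation rules out both aromaticity and antiaromaticity.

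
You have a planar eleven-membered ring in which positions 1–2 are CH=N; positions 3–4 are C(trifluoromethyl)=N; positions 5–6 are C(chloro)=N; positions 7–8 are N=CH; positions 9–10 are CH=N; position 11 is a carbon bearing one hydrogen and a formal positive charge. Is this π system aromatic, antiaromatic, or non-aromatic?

Aromatic

Check conjugation: every atom in a ring double bond is sp² and brings one electron to the p orbital; each =N– nitrogen is pyridine-type (lone pair in the sp² plane, one electron in the p orbital); the carbocation has an empty p orbital — every position has a p orbital, so the cyclic π system is continuous.
Adding the contributions, 5 × 2 = 10 from the double-bond units + 0 from the CH(+) atom = 10.
10 = 4(2) + 2, which satisfies Hückel's 4n+2 rule.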